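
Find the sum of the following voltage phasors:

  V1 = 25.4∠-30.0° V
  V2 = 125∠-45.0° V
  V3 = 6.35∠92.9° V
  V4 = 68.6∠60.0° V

Step 1 — Convert each phasor to rectangular form:
  V1 = 25.4·(cos(-30.0°) + j·sin(-30.0°)) = 22 - j12.7 V
  V2 = 125·(cos(-45.0°) + j·sin(-45.0°)) = 88.39 - j88.39 V
  V3 = 6.35·(cos(92.9°) + j·sin(92.9°)) = -0.3213 + j6.342 V
  V4 = 68.6·(cos(60.0°) + j·sin(60.0°)) = 34.3 + j59.41 V
Step 2 — Sum components: V_total = 144.4 - j35.34 V.
Step 3 — Convert to polar: |V_total| = 148.6 V, ∠V_total = -13.8°.

V_total = 148.6∠-13.8° V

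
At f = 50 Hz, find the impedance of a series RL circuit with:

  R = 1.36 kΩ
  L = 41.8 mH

Step 1 — Angular frequency: ω = 2π·f = 2π·50 = 314.2 rad/s.
Step 2 — Component impedances:
  R: Z = R = 1360 Ω
  L: Z = jωL = j·314.2·0.0418 = 0 + j13.13 Ω
Step 3 — Series combination: Z_total = R + L = 1360 + j13.13 Ω = 1360∠0.6° Ω.

Z = 1360 + j13.13 Ω = 1360∠0.6° Ω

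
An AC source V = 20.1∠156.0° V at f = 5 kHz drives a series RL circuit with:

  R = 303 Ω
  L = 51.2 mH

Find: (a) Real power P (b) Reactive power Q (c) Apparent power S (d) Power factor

Step 1 — Angular frequency: ω = 2π·f = 2π·5000 = 3.142e+04 rad/s.
Step 2 — Component impedances:
  R: Z = R = 303 Ω
  L: Z = jωL = j·3.142e+04·0.0512 = 0 + j1608 Ω
Step 3 — Series combination: Z_total = R + L = 303 + j1608 Ω = 1637∠79.3° Ω.
Step 4 — Source phasor: V = 20.1∠156.0° V = -18.36 + j8.175 V.
Step 5 — Current: I = V / Z = 0.002832 + j0.01195 A = 0.01228∠76.7° A.
Step 6 — Complex power: S = V·I* = 0.04569 + j0.2426 VA.
Step 7 — Real power: P = Re(S) = 0.04569 W.
Step 8 — Reactive power: Q = Im(S) = 0.2426 VAR.
Step 9 — Apparent power: |S| = 0.2468 VA.
Step 10 — Power factor: PF = P/|S| = 0.1851 (lagging).

(a) P = 0.04569 W  (b) Q = 0.2426 VAR  (c) S = 0.2468 VA  (d) PF = 0.1851 (lagging)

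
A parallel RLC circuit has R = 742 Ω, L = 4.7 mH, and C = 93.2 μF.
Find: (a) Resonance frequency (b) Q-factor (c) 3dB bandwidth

Step 1 — Resonance: ω₀ = 1/√(LC) = 1/√(0.0047·9.32e-05) = 1511 rad/s.
Step 2 — f₀ = ω₀/(2π) = 240.5 Hz.
Step 3 — Parallel Q: Q = R/(ω₀L) = 742/(1511·0.0047) = 104.5.
Step 4 — Bandwidth: Δω = ω₀/Q = 14.46 rad/s; BW = Δω/(2π) = 2.301 Hz.

(a) f₀ = 240.5 Hz  (b) Q = 104.5  (c) BW = 2.301 Hz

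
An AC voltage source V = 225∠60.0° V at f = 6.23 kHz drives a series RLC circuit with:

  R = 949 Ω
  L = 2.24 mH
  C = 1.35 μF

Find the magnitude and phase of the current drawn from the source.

Step 1 — Angular frequency: ω = 2π·f = 2π·6230 = 3.914e+04 rad/s.
Step 2 — Component impedances:
  R: Z = R = 949 Ω
  L: Z = jωL = j·3.914e+04·0.00224 = 0 + j87.68 Ω
  C: Z = 1/(jωC) = -j/(ω·C) = 0 - j18.92 Ω
Step 3 — Series combination: Z_total = R + L + C = 949 + j68.76 Ω = 951.5∠4.1° Ω.
Step 4 — Source phasor: V = 225∠60.0° V = 112.5 + j194.9 V.
Step 5 — Ohm's law: I = V / Z_total = (112.5 + j194.9) / (949 + j68.76) = 0.1327 + j0.1957 A.
Step 6 — Convert to polar: |I| = 0.2365 A, ∠I = 55.9°.

I = 0.2365∠55.9° A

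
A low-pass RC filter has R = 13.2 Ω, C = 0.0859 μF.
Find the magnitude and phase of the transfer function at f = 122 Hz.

Step 1 — Angular frequency: ω = 2π·122 = 766.5 rad/s.
Step 2 — Transfer function: H(jω) = 1/(1 + jωRC).
Step 3 — Denominator: 1 + jωRC = 1 + j·766.5·13.2·8.59e-08 = 1 + j0.0008692.
Step 4 — H = 1 - j0.0008692.
Step 5 — Magnitude: |H| = 1 (-0.0 dB); phase: φ = -0.0°.

|H| = 1 (-0.0 dB), φ = -0.0°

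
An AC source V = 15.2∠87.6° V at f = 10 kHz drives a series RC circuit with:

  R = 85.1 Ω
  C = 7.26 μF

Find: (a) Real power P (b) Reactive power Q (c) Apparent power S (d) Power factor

Step 1 — Angular frequency: ω = 2π·f = 2π·1e+04 = 6.283e+04 rad/s.
Step 2 — Component impedances:
  R: Z = R = 85.1 Ω
  C: Z = 1/(jωC) = -j/(ω·C) = 0 - j2.192 Ω
Step 3 — Series combination: Z_total = R + C = 85.1 - j2.192 Ω = 85.13∠-1.5° Ω.
Step 4 — Source phasor: V = 15.2∠87.6° V = 0.6365 + j15.19 V.
Step 5 — Current: I = V / Z = 0.002881 + j0.1785 A = 0.1786∠89.1° A.
Step 6 — Complex power: S = V·I* = 2.713 - j0.06989 VA.
Step 7 — Real power: P = Re(S) = 2.713 W.
Step 8 — Reactive power: Q = Im(S) = -0.06989 VAR.
Step 9 — Apparent power: |S| = 2.714 VA.
Step 10 — Power factor: PF = P/|S| = 0.9997 (leading).

(a) P = 2.713 W  (b) Q = -0.06989 VAR  (c) S = 2.714 VA  (d) PF = 0.9997 (leading)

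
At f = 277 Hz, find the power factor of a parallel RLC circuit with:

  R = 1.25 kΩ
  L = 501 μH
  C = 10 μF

Step 1 — Angular frequency: ω = 2π·f = 2π·277 = 1740 rad/s.
Step 2 — Component impedances:
  R: Z = R = 1250 Ω
  L: Z = jωL = j·1740·0.000501 = 0 + j0.872 Ω
  C: Z = 1/(jωC) = -j/(ω·C) = 0 - j57.46 Ω
Step 3 — Parallel combination: 1/Z_total = 1/R + 1/L + 1/C; Z_total = 0.0006271 + j0.8854 Ω = 0.8854∠90.0° Ω.
Step 4 — Power factor: PF = cos(φ) = Re(Z)/|Z| = 0.0006271/0.8854 = 0.0007083.
Step 5 — Type: Im(Z) = 0.8854 ⇒ lagging (phase φ = 90.0°).

PF = 0.0007083 (lagging, φ = 90.0°)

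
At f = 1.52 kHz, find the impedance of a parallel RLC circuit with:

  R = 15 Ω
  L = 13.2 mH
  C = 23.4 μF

Step 1 — Angular frequency: ω = 2π·f = 2π·1520 = 9550 rad/s.
Step 2 — Component impedances:
  R: Z = R = 15 Ω
  L: Z = jωL = j·9550·0.0132 = 0 + j126.1 Ω
  C: Z = 1/(jωC) = -j/(ω·C) = 0 - j4.475 Ω
Step 3 — Parallel combination: 1/Z_total = 1/R + 1/L + 1/C; Z_total = 1.31 - j4.234 Ω = 4.432∠-72.8° Ω.

Z = 1.31 - j4.234 Ω = 4.432∠-72.8° Ω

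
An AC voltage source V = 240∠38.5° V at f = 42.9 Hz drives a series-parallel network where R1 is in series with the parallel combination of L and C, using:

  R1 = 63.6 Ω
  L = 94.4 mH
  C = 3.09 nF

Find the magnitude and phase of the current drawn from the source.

Step 1 — Angular frequency: ω = 2π·f = 2π·42.9 = 269.5 rad/s.
Step 2 — Component impedances:
  R1: Z = R = 63.6 Ω
  L: Z = jωL = j·269.5·0.0944 = 0 + j25.45 Ω
  C: Z = 1/(jωC) = -j/(ω·C) = 0 - j1.201e+06 Ω
Step 3 — Parallel branch: L || C = 1/(1/L + 1/C) = 0 + j25.45 Ω.
Step 4 — Series with R1: Z_total = R1 + (L || C) = 63.6 + j25.45 Ω = 68.5∠21.8° Ω.
Step 5 — Source phasor: V = 240∠38.5° V = 187.8 + j149.4 V.
Step 6 — Ohm's law: I = V / Z_total = (187.8 + j149.4) / (63.6 + j25.45) = 3.356 + j1.006 A.
Step 7 — Convert to polar: |I| = 3.504 A, ∠I = 16.7°.

I = 3.504∠16.7° A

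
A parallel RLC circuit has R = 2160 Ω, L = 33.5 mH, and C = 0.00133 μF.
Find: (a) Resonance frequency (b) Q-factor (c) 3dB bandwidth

Step 1 — Resonance: ω₀ = 1/√(LC) = 1/√(0.0335·1.33e-09) = 1.498e+05 rad/s.
Step 2 — f₀ = ω₀/(2π) = 2.384e+04 Hz.
Step 3 — Parallel Q: Q = R/(ω₀L) = 2160/(1.498e+05·0.0335) = 0.4304.
Step 4 — Bandwidth: Δω = ω₀/Q = 3.481e+05 rad/s; BW = Δω/(2π) = 5.54e+04 Hz.

(a) f₀ = 2.384e+04 Hz  (b) Q = 0.4304  (c) BW = 5.54e+04 Hz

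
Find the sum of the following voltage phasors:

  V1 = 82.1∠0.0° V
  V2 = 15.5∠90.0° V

Step 1 — Convert each phasor to rectangular form:
  V1 = 82.1·(cos(0.0°) + j·sin(0.0°)) = 82.1 V
  V2 = 15.5·(cos(90.0°) + j·sin(90.0°)) = 0 + j15.5 V
Step 2 — Sum components: V_total = 82.1 + j15.5 V.
Step 3 — Convert to polar: |V_total| = 83.55 V, ∠V_total = 10.7°.

V_total = 83.55∠10.7° V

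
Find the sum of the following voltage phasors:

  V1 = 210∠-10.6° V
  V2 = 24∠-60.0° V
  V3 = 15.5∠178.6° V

Step 1 — Convert each phasor to rectangular form:
  V1 = 210·(cos(-10.6°) + j·sin(-10.6°)) = 206.4 - j38.63 V
  V2 = 24·(cos(-60.0°) + j·sin(-60.0°)) = 12 - j20.78 V
  V3 = 15.5·(cos(178.6°) + j·sin(178.6°)) = -15.5 + j0.3787 V
Step 2 — Sum components: V_total = 202.9 - j59.04 V.
Step 3 — Convert to polar: |V_total| = 211.3 V, ∠V_total = -16.2°.

V_total = 211.3∠-16.2° V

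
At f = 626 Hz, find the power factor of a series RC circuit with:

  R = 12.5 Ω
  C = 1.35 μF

Step 1 — Angular frequency: ω = 2π·f = 2π·626 = 3933 rad/s.
Step 2 — Component impedances:
  R: Z = R = 12.5 Ω
  C: Z = 1/(jωC) = -j/(ω·C) = 0 - j188.3 Ω
Step 3 — Series combination: Z_total = R + C = 12.5 - j188.3 Ω = 188.7∠-86.2° Ω.
Step 4 — Power factor: PF = cos(φ) = Re(Z)/|Z| = 12.5/188.74 = 0.06623.
Step 5 — Type: Im(Z) = -188.3 ⇒ leading (phase φ = -86.2°).

PF = 0.06623 (leading, φ = -86.2°)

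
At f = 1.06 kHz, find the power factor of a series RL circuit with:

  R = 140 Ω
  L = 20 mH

Step 1 — Angular frequency: ω = 2π·f = 2π·1060 = 6660 rad/s.
Step 2 — Component impedances:
  R: Z = R = 140 Ω
  L: Z = jωL = j·6660·0.02 = 0 + j133.2 Ω
Step 3 — Series combination: Z_total = R + L = 140 + j133.2 Ω = 193.2∠43.6° Ω.
Step 4 — Power factor: PF = cos(φ) = Re(Z)/|Z| = 140/193.24 = 0.7245.
Step 5 — Type: Im(Z) = 133.2 ⇒ lagging (phase φ = 43.6°).

PF = 0.7245 (lagging, φ = 43.6°)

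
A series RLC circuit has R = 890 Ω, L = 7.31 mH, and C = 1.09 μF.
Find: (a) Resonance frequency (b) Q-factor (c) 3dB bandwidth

Step 1 — Resonance condition Im(Z)=0 gives ω₀ = 1/√(LC).
Step 2 — ω₀ = 1/√(0.00731·1.09e-06) = 1.12e+04 rad/s.
Step 3 — f₀ = ω₀/(2π) = 1783 Hz.
Step 4 — Series Q: Q = ω₀L/R = 1.12e+04·0.00731/890 = 0.09201.
Step 5 — 3dB bandwidth: Δω = ω₀/Q = 1.218e+05 rad/s; BW = Δω/(2π) = 1.938e+04 Hz.

(a) f₀ = 1783 Hz  (b) Q = 0.09201  (c) BW = 1.938e+04 Hz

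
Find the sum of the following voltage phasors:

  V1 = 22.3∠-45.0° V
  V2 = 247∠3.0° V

Step 1 — Convert each phasor to rectangular form:
  V1 = 22.3·(cos(-45.0°) + j·sin(-45.0°)) = 15.77 - j15.77 V
  V2 = 247·(cos(3.0°) + j·sin(3.0°)) = 246.7 + j12.93 V
Step 2 — Sum components: V_total = 262.4 - j2.842 V.
Step 3 — Convert to polar: |V_total| = 262.4 V, ∠V_total = -0.6°.

V_total = 262.4∠-0.6° V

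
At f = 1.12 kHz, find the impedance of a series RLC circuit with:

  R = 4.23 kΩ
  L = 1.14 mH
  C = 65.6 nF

Step 1 — Angular frequency: ω = 2π·f = 2π·1120 = 7037 rad/s.
Step 2 — Component impedances:
  R: Z = R = 4230 Ω
  L: Z = jωL = j·7037·0.00114 = 0 + j8.022 Ω
  C: Z = 1/(jωC) = -j/(ω·C) = 0 - j2166 Ω
Step 3 — Series combination: Z_total = R + L + C = 4230 - j2158 Ω = 4749∠-27.0° Ω.

Z = 4230 - j2158 Ω = 4749∠-27.0° Ω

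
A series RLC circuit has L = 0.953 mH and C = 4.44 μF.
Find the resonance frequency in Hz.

Step 1 — Resonance condition Im(Z)=0 gives ω₀ = 1/√(LC).
Step 2 — ω₀ = 1/√(0.000953·4.44e-06) = 1.537e+04 rad/s.
Step 3 — f₀ = ω₀/(2π) = 2447 Hz.

f₀ = 2447 Hz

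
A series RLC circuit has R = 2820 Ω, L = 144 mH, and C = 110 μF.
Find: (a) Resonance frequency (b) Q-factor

Step 1 — Resonance condition Im(Z)=0 gives ω₀ = 1/√(LC).
Step 2 — ω₀ = 1/√(0.144·0.00011) = 251.3 rad/s.
Step 3 — f₀ = ω₀/(2π) = 39.99 Hz.
Step 4 — Series Q: Q = ω₀L/R = 251.3·0.144/2820 = 0.01283.

(a) f₀ = 39.99 Hz  (b) Q = 0.01283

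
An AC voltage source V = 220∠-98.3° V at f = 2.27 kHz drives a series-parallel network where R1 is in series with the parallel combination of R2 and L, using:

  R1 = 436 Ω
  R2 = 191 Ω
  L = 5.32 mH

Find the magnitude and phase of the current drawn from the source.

Step 1 — Angular frequency: ω = 2π·f = 2π·2270 = 1.426e+04 rad/s.
Step 2 — Component impedances:
  R1: Z = R = 436 Ω
  R2: Z = R = 191 Ω
  L: Z = jωL = j·1.426e+04·0.00532 = 0 + j75.88 Ω
Step 3 — Parallel branch: R2 || L = 1/(1/R2 + 1/L) = 26.04 + j65.54 Ω.
Step 4 — Series with R1: Z_total = R1 + (R2 || L) = 462 + j65.54 Ω = 466.7∠8.1° Ω.
Step 5 — Source phasor: V = 220∠-98.3° V = -31.76 - j217.7 V.
Step 6 — Ohm's law: I = V / Z_total = (-31.76 - j217.7) / (462 + j65.54) = -0.1329 - j0.4523 A.
Step 7 — Convert to polar: |I| = 0.4714 A, ∠I = -106.4°.

I = 0.4714∠-106.4° A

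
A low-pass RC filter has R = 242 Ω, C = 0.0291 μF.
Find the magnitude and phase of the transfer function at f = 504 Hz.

Step 1 — Angular frequency: ω = 2π·504 = 3167 rad/s.
Step 2 — Transfer function: H(jω) = 1/(1 + jωRC).
Step 3 — Denominator: 1 + jωRC = 1 + j·3167·242·2.91e-08 = 1 + j0.0223.
Step 4 — H = 0.9995 - j0.02229.
Step 5 — Magnitude: |H| = 0.9998 (-0.0 dB); phase: φ = -1.3°.

|H| = 0.9998 (-0.0 dB), φ = -1.3°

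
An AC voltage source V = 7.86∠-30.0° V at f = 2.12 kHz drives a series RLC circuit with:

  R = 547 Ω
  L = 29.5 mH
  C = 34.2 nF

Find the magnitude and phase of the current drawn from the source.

Step 1 — Angular frequency: ω = 2π·f = 2π·2120 = 1.332e+04 rad/s.
Step 2 — Component impedances:
  R: Z = R = 547 Ω
  L: Z = jωL = j·1.332e+04·0.0295 = 0 + j393 Ω
  C: Z = 1/(jωC) = -j/(ω·C) = 0 - j2195 Ω
Step 3 — Series combination: Z_total = R + L + C = 547 - j1802 Ω = 1883∠-73.1° Ω.
Step 4 — Source phasor: V = 7.86∠-30.0° V = 6.807 - j3.93 V.
Step 5 — Ohm's law: I = V / Z_total = (6.807 - j3.93) / (547 - j1802) = 0.003046 + j0.002852 A.
Step 6 — Convert to polar: |I| = 0.004173 A, ∠I = 43.1°.

I = 0.004173∠43.1° A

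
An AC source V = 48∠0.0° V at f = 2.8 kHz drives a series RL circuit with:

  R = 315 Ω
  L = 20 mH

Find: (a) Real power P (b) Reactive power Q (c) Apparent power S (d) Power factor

Step 1 — Angular frequency: ω = 2π·f = 2π·2800 = 1.759e+04 rad/s.
Step 2 — Component impedances:
  R: Z = R = 315 Ω
  L: Z = jωL = j·1.759e+04·0.02 = 0 + j351.9 Ω
Step 3 — Series combination: Z_total = R + L = 315 + j351.9 Ω = 472.3∠48.2° Ω.
Step 4 — Source phasor: V = 48∠0.0° V = 48 V.
Step 5 — Current: I = V / Z = 0.06779 - j0.07573 A = 0.1016∠-48.2° A.
Step 6 — Complex power: S = V·I* = 3.254 + j3.635 VA.
Step 7 — Real power: P = Re(S) = 3.254 W.
Step 8 — Reactive power: Q = Im(S) = 3.635 VAR.
Step 9 — Apparent power: |S| = 4.879 VA.
Step 10 — Power factor: PF = P/|S| = 0.667 (lagging).

(a) P = 3.254 W  (b) Q = 3.635 VAR  (c) S = 4.879 VA  (d) PF = 0.667 (lagging)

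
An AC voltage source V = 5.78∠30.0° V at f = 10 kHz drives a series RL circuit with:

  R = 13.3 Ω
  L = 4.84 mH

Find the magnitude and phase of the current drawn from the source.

Step 1 — Angular frequency: ω = 2π·f = 2π·1e+04 = 6.283e+04 rad/s.
Step 2 — Component impedances:
  R: Z = R = 13.3 Ω
  L: Z = jωL = j·6.283e+04·0.00484 = 0 + j304.1 Ω
Step 3 — Series combination: Z_total = R + L = 13.3 + j304.1 Ω = 304.4∠87.5° Ω.
Step 4 — Source phasor: V = 5.78∠30.0° V = 5.006 + j2.89 V.
Step 5 — Ohm's law: I = V / Z_total = (5.006 + j2.89) / (13.3 + j304.1) = 0.0102 - j0.01601 A.
Step 6 — Convert to polar: |I| = 0.01899 A, ∠I = -57.5°.

I = 0.01899∠-57.5° A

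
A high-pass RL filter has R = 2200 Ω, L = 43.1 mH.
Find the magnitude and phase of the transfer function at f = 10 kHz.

Step 1 — Angular frequency: ω = 2π·1e+04 = 6.283e+04 rad/s.
Step 2 — Transfer function: H(jω) = jωL/(R + jωL).
Step 3 — Numerator jωL = j·2708; denominator R + jωL = 2200 + j2708.
Step 4 — H = 0.6024 + j0.4894.
Step 5 — Magnitude: |H| = 0.7762 (-2.2 dB); phase: φ = 39.1°.

|H| = 0.7762 (-2.2 dB), φ = 39.1°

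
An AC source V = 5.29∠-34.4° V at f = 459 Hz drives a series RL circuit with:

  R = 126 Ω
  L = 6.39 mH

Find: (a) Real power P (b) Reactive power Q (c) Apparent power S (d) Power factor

Step 1 — Angular frequency: ω = 2π·f = 2π·459 = 2884 rad/s.
Step 2 — Component impedances:
  R: Z = R = 126 Ω
  L: Z = jωL = j·2884·0.00639 = 0 + j18.43 Ω
Step 3 — Series combination: Z_total = R + L = 126 + j18.43 Ω = 127.3∠8.3° Ω.
Step 4 — Source phasor: V = 5.29∠-34.4° V = 4.365 - j2.989 V.
Step 5 — Current: I = V / Z = 0.03052 - j0.02818 A = 0.04154∠-42.7° A.
Step 6 — Complex power: S = V·I* = 0.2174 + j0.0318 VA.
Step 7 — Real power: P = Re(S) = 0.2174 W.
Step 8 — Reactive power: Q = Im(S) = 0.0318 VAR.
Step 9 — Apparent power: |S| = 0.2198 VA.
Step 10 — Power factor: PF = P/|S| = 0.9895 (lagging).

(a) P = 0.2174 W  (b) Q = 0.0318 VAR  (c) S = 0.2198 VA  (d) PF = 0.9895 (lagging)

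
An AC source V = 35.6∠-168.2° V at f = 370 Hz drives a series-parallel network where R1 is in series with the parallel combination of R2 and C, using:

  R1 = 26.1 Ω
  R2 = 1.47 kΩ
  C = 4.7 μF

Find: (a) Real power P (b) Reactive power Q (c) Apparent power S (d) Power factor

Step 1 — Angular frequency: ω = 2π·f = 2π·370 = 2325 rad/s.
Step 2 — Component impedances:
  R1: Z = R = 26.1 Ω
  R2: Z = R = 1470 Ω
  C: Z = 1/(jωC) = -j/(ω·C) = 0 - j91.52 Ω
Step 3 — Parallel branch: R2 || C = 1/(1/R2 + 1/C) = 5.676 - j91.17 Ω.
Step 4 — Series with R1: Z_total = R1 + (R2 || C) = 31.78 - j91.17 Ω = 96.55∠-70.8° Ω.
Step 5 — Source phasor: V = 35.6∠-168.2° V = -34.85 - j7.28 V.
Step 6 — Current: I = V / Z = -0.04759 - j0.3656 A = 0.3687∠-97.4° A.
Step 7 — Complex power: S = V·I* = 4.32 - j12.4 VA.
Step 8 — Real power: P = Re(S) = 4.32 W.
Step 9 — Reactive power: Q = Im(S) = -12.4 VAR.
Step 10 — Apparent power: |S| = 13.13 VA.
Step 11 — Power factor: PF = P/|S| = 0.3291 (leading).

(a) P = 4.32 W  (b) Q = -12.4 VAR  (c) S = 13.13 VA  (d) PF = 0.3291 (leading)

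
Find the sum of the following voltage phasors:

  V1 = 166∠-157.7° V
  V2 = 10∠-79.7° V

Step 1 — Convert each phasor to rectangular form:
  V1 = 166·(cos(-157.7°) + j·sin(-157.7°)) = -153.6 - j62.99 V
  V2 = 10·(cos(-79.7°) + j·sin(-79.7°)) = 1.788 - j9.839 V
Step 2 — Sum components: V_total = -151.8 - j72.83 V.
Step 3 — Convert to polar: |V_total| = 168.4 V, ∠V_total = -154.4°.

V_total = 168.4∠-154.4° V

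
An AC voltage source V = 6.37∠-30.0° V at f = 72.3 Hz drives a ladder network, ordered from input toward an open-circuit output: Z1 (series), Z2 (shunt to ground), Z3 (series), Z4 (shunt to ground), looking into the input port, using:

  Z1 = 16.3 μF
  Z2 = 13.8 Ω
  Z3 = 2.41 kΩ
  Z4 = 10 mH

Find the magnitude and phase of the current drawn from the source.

Step 1 — Angular frequency: ω = 2π·f = 2π·72.3 = 454.3 rad/s.
Step 2 — Component impedances:
  Z1: Z = 1/(jωC) = -j/(ω·C) = 0 - j135 Ω
  Z2: Z = R = 13.8 Ω
  Z3: Z = R = 2410 Ω
  Z4: Z = jωL = j·454.3·0.01 = 0 + j4.543 Ω
Step 3 — Ladder network (open output): work backward from the far end, alternating series and parallel combinations. Z_in = 13.72 - j135 Ω = 135.7∠-84.2° Ω.
Step 4 — Source phasor: V = 6.37∠-30.0° V = 5.517 - j3.185 V.
Step 5 — Ohm's law: I = V / Z_total = (5.517 - j3.185) / (13.72 - j135) = 0.02745 + j0.03806 A.
Step 6 — Convert to polar: |I| = 0.04693 A, ∠I = 54.2°.

I = 0.04693∠54.2° A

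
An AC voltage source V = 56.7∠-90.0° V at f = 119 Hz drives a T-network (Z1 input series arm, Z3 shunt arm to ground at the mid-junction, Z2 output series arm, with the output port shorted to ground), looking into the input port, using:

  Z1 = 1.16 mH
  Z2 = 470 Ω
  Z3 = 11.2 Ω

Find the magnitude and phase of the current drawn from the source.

Step 1 — Angular frequency: ω = 2π·f = 2π·119 = 747.7 rad/s.
Step 2 — Component impedances:
  Z1: Z = jωL = j·747.7·0.00116 = 0 + j0.8673 Ω
  Z2: Z = R = 470 Ω
  Z3: Z = R = 11.2 Ω
Step 3 — With the output port shorted to ground, the output series arm Z2 runs from the junction to ground; the shunt arm Z3 also runs from the junction to ground. They appear in parallel: Z3 || Z2 = 10.94 Ω.
Step 4 — Series with input arm Z1: Z_in = Z1 + (Z3 || Z2) = 10.94 + j0.8673 Ω = 10.97∠4.5° Ω.
Step 5 — Source phasor: V = 56.7∠-90.0° V = 0 - j56.7 V.
Step 6 — Ohm's law: I = V / Z_total = (0 - j56.7) / (10.94 + j0.8673) = -0.4084 - j5.151 A.
Step 7 — Convert to polar: |I| = 5.167 A, ∠I = -94.5°.

I = 5.167∠-94.5° A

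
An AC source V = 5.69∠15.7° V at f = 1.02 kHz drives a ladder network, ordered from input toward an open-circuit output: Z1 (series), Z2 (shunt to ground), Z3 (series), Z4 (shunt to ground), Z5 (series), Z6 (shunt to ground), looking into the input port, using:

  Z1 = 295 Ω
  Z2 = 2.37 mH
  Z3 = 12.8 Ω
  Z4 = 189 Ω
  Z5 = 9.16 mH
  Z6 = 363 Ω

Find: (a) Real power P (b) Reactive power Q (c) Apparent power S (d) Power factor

Step 1 — Angular frequency: ω = 2π·f = 2π·1020 = 6409 rad/s.
Step 2 — Component impedances:
  Z1: Z = R = 295 Ω
  Z2: Z = jωL = j·6409·0.00237 = 0 + j15.19 Ω
  Z3: Z = R = 12.8 Ω
  Z4: Z = R = 189 Ω
  Z5: Z = jωL = j·6409·0.00916 = 0 + j58.71 Ω
  Z6: Z = R = 363 Ω
Step 3 — Ladder network (open output): work backward from the far end, alternating series and parallel combinations. Z_in = 296.6 + j14.93 Ω = 297∠2.9° Ω.
Step 4 — Source phasor: V = 5.69∠15.7° V = 5.478 + j1.54 V.
Step 5 — Current: I = V / Z = 0.01868 + j0.004251 A = 0.01916∠12.8° A.
Step 6 — Complex power: S = V·I* = 0.1089 + j0.005479 VA.
Step 7 — Real power: P = Re(S) = 0.1089 W.
Step 8 — Reactive power: Q = Im(S) = 0.005479 VAR.
Step 9 — Apparent power: |S| = 0.109 VA.
Step 10 — Power factor: PF = P/|S| = 0.9987 (lagging).

(a) P = 0.1089 W  (b) Q = 0.005479 VAR  (c) S = 0.109 VA  (d) PF = 0.9987 (lagging)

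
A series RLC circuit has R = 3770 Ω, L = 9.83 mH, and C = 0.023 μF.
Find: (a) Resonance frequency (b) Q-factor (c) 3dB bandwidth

Step 1 — Resonance: ω₀ = 1/√(LC) = 1/√(0.00983·2.3e-08) = 6.651e+04 rad/s.
Step 2 — f₀ = ω₀/(2π) = 1.058e+04 Hz.
Step 3 — Series Q: Q = ω₀L/R = 6.651e+04·0.00983/3770 = 0.1734.
Step 4 — Bandwidth: Δω = ω₀/Q = 3.835e+05 rad/s; BW = Δω/(2π) = 6.104e+04 Hz.

(a) f₀ = 1.058e+04 Hz  (b) Q = 0.1734  (c) BW = 6.104e+04 Hz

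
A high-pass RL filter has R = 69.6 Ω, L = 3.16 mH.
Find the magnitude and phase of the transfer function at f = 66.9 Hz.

Step 1 — Angular frequency: ω = 2π·66.9 = 420.3 rad/s.
Step 2 — Transfer function: H(jω) = jωL/(R + jωL).
Step 3 — Numerator jωL = j·1.328; denominator R + jωL = 69.6 + j1.328.
Step 4 — H = 0.0003641 + j0.01908.
Step 5 — Magnitude: |H| = 0.01908 (-34.4 dB); phase: φ = 88.9°.

|H| = 0.01908 (-34.4 dB), φ = 88.9°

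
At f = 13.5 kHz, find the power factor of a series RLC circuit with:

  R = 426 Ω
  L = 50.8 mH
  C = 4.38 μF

Step 1 — Angular frequency: ω = 2π·f = 2π·1.35e+04 = 8.482e+04 rad/s.
Step 2 — Component impedances:
  R: Z = R = 426 Ω
  L: Z = jωL = j·8.482e+04·0.0508 = 0 + j4309 Ω
  C: Z = 1/(jωC) = -j/(ω·C) = 0 - j2.692 Ω
Step 3 — Series combination: Z_total = R + L + C = 426 + j4306 Ω = 4327∠84.4° Ω.
Step 4 — Power factor: PF = cos(φ) = Re(Z)/|Z| = 426/4327.3 = 0.09844.
Step 5 — Type: Im(Z) = 4306 ⇒ lagging (phase φ = 84.4°).

PF = 0.09844 (lagging, φ = 84.4°)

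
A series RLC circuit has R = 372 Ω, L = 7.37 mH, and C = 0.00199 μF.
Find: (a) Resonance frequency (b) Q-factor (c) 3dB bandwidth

Step 1 — Resonance: ω₀ = 1/√(LC) = 1/√(0.00737·1.99e-09) = 2.611e+05 rad/s.
Step 2 — f₀ = ω₀/(2π) = 4.156e+04 Hz.
Step 3 — Series Q: Q = ω₀L/R = 2.611e+05·0.00737/372 = 5.173.
Step 4 — Bandwidth: Δω = ω₀/Q = 5.047e+04 rad/s; BW = Δω/(2π) = 8033 Hz.

(a) f₀ = 4.156e+04 Hz  (b) Q = 5.173  (c) BW = 8033 Hz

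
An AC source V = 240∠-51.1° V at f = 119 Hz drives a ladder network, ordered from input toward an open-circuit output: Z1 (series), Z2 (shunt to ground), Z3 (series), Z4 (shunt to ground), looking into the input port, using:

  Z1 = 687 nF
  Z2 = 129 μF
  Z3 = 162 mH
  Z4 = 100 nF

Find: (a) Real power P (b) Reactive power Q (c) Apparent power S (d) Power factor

Step 1 — Angular frequency: ω = 2π·f = 2π·119 = 747.7 rad/s.
Step 2 — Component impedances:
  Z1: Z = 1/(jωC) = -j/(ω·C) = 0 - j1947 Ω
  Z2: Z = 1/(jωC) = -j/(ω·C) = 0 - j10.37 Ω
  Z3: Z = jωL = j·747.7·0.162 = 0 + j121.1 Ω
  Z4: Z = 1/(jωC) = -j/(ω·C) = 0 - j1.337e+04 Ω
Step 3 — Ladder network (open output): work backward from the far end, alternating series and parallel combinations. Z_in = 0 - j1957 Ω = 1957∠-90.0° Ω.
Step 4 — Source phasor: V = 240∠-51.1° V = 150.7 - j186.8 V.
Step 5 — Current: I = V / Z = 0.09543 + j0.07701 A = 0.1226∠38.9° A.
Step 6 — Complex power: S = V·I* = 0 - j29.43 VA.
Step 7 — Real power: P = Re(S) = 0 W.
Step 8 — Reactive power: Q = Im(S) = -29.43 VAR.
Step 9 — Apparent power: |S| = 29.43 VA.
Step 10 — Power factor: PF = P/|S| = 0 (leading).

(a) P = 0 W  (b) Q = -29.43 VAR  (c) S = 29.43 VA  (d) PF = 0 (leading)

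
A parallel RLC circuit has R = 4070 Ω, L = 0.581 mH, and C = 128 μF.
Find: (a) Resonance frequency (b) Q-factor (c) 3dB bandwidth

Step 1 — Resonance: ω₀ = 1/√(LC) = 1/√(0.000581·0.000128) = 3667 rad/s.
Step 2 — f₀ = ω₀/(2π) = 583.6 Hz.
Step 3 — Parallel Q: Q = R/(ω₀L) = 4070/(3667·0.000581) = 1910.
Step 4 — Bandwidth: Δω = ω₀/Q = 1.92 rad/s; BW = Δω/(2π) = 0.3055 Hz.

(a) f₀ = 583.6 Hz  (b) Q = 1910  (c) BW = 0.3055 Hz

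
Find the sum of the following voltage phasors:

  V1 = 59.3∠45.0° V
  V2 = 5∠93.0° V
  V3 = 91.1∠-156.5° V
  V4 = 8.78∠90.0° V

Step 1 — Convert each phasor to rectangular form:
  V1 = 59.3·(cos(45.0°) + j·sin(45.0°)) = 41.93 + j41.93 V
  V2 = 5·(cos(93.0°) + j·sin(93.0°)) = -0.2617 + j4.993 V
  V3 = 91.1·(cos(-156.5°) + j·sin(-156.5°)) = -83.54 - j36.33 V
  V4 = 8.78·(cos(90.0°) + j·sin(90.0°)) = 0 + j8.78 V
Step 2 — Sum components: V_total = -41.87 + j19.38 V.
Step 3 — Convert to polar: |V_total| = 46.14 V, ∠V_total = 155.2°.

V_total = 46.14∠155.2° V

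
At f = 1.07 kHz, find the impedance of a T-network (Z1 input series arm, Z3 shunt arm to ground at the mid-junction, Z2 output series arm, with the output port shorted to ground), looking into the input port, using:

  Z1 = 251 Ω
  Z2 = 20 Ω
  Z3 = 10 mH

Step 1 — Angular frequency: ω = 2π·f = 2π·1070 = 6723 rad/s.
Step 2 — Component impedances:
  Z1: Z = R = 251 Ω
  Z2: Z = R = 20 Ω
  Z3: Z = jωL = j·6723·0.01 = 0 + j67.23 Ω
Step 3 — With the output port shorted to ground, the output series arm Z2 runs from the junction to ground; the shunt arm Z3 also runs from the junction to ground. They appear in parallel: Z3 || Z2 = 18.37 + j5.466 Ω.
Step 4 — Series with input arm Z1: Z_in = Z1 + (Z3 || Z2) = 269.4 + j5.466 Ω = 269.4∠1.2° Ω.

Z = 269.4 + j5.466 Ω = 269.4∠1.2° Ω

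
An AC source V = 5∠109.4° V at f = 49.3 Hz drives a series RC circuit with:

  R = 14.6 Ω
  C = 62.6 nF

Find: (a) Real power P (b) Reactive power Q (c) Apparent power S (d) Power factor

Step 1 — Angular frequency: ω = 2π·f = 2π·49.3 = 309.8 rad/s.
Step 2 — Component impedances:
  R: Z = R = 14.6 Ω
  C: Z = 1/(jωC) = -j/(ω·C) = 0 - j5.157e+04 Ω
Step 3 — Series combination: Z_total = R + C = 14.6 - j5.157e+04 Ω = 5.157e+04∠-90.0° Ω.
Step 4 — Source phasor: V = 5∠109.4° V = -1.661 + j4.716 V.
Step 5 — Current: I = V / Z = -9.146e-05 - j3.218e-05 A = 9.696e-05∠-160.6° A.
Step 6 — Complex power: S = V·I* = 1.372e-07 - j0.0004848 VA.
Step 7 — Real power: P = Re(S) = 1.372e-07 W.
Step 8 — Reactive power: Q = Im(S) = -0.0004848 VAR.
Step 9 — Apparent power: |S| = 0.0004848 VA.
Step 10 — Power factor: PF = P/|S| = 0.0002831 (leading).

(a) P = 1.372e-07 W  (b) Q = -0.0004848 VAR  (c) S = 0.0004848 VA  (d) PF = 0.0002831 (leading)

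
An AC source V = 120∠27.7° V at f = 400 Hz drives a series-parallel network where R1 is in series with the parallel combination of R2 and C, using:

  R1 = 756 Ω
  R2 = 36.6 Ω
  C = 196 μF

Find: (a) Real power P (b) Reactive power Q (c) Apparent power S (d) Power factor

Step 1 — Angular frequency: ω = 2π·f = 2π·400 = 2513 rad/s.
Step 2 — Component impedances:
  R1: Z = R = 756 Ω
  R2: Z = R = 36.6 Ω
  C: Z = 1/(jωC) = -j/(ω·C) = 0 - j2.03 Ω
Step 3 — Parallel branch: R2 || C = 1/(1/R2 + 1/C) = 0.1123 - j2.024 Ω.
Step 4 — Series with R1: Z_total = R1 + (R2 || C) = 756.1 - j2.024 Ω = 756.1∠-0.2° Ω.
Step 5 — Source phasor: V = 120∠27.7° V = 106.2 + j55.78 V.
Step 6 — Current: I = V / Z = 0.1403 + j0.07415 A = 0.1587∠27.9° A.
Step 7 — Complex power: S = V·I* = 19.04 - j0.05097 VA.
Step 8 — Real power: P = Re(S) = 19.04 W.
Step 9 — Reactive power: Q = Im(S) = -0.05097 VAR.
Step 10 — Apparent power: |S| = 19.04 VA.
Step 11 — Power factor: PF = P/|S| = 1 (leading).

(a) P = 19.04 W  (b) Q = -0.05097 VAR  (c) S = 19.04 VA  (d) PF = 1 (leading)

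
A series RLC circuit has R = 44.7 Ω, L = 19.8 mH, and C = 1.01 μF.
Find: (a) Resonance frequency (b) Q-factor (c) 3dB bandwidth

Step 1 — Resonance: ω₀ = 1/√(LC) = 1/√(0.0198·1.01e-06) = 7071 rad/s.
Step 2 — f₀ = ω₀/(2π) = 1125 Hz.
Step 3 — Series Q: Q = ω₀L/R = 7071·0.0198/44.7 = 3.132.
Step 4 — Bandwidth: Δω = ω₀/Q = 2258 rad/s; BW = Δω/(2π) = 359.3 Hz.

(a) f₀ = 1125 Hz  (b) Q = 3.132  (c) BW = 359.3 Hz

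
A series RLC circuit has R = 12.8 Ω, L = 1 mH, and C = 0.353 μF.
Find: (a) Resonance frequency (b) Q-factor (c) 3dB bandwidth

Step 1 — Resonance: ω₀ = 1/√(LC) = 1/√(0.001·3.53e-07) = 5.322e+04 rad/s.
Step 2 — f₀ = ω₀/(2π) = 8471 Hz.
Step 3 — Series Q: Q = ω₀L/R = 5.322e+04·0.001/12.8 = 4.158.
Step 4 — Bandwidth: Δω = ω₀/Q = 1.28e+04 rad/s; BW = Δω/(2π) = 2037 Hz.

(a) f₀ = 8471 Hz  (b) Q = 4.158  (c) BW = 2037 Hz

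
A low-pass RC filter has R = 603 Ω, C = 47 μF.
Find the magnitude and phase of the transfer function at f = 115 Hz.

Step 1 — Angular frequency: ω = 2π·115 = 722.6 rad/s.
Step 2 — Transfer function: H(jω) = 1/(1 + jωRC).
Step 3 — Denominator: 1 + jωRC = 1 + j·722.6·603·4.7e-05 = 1 + j20.48.
Step 4 — H = 0.002379 - j0.04872.
Step 5 — Magnitude: |H| = 0.04877 (-26.2 dB); phase: φ = -87.2°.

|H| = 0.04877 (-26.2 dB), φ = -87.2°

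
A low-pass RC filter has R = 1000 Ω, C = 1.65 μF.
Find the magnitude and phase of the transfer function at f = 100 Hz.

Step 1 — Angular frequency: ω = 2π·100 = 628.3 rad/s.
Step 2 — Transfer function: H(jω) = 1/(1 + jωRC).
Step 3 — Denominator: 1 + jωRC = 1 + j·628.3·1000·1.65e-06 = 1 + j1.037.
Step 4 — H = 0.482 - j0.4997.
Step 5 — Magnitude: |H| = 0.6942 (-3.2 dB); phase: φ = -46.0°.

|H| = 0.6942 (-3.2 dB), φ = -46.0°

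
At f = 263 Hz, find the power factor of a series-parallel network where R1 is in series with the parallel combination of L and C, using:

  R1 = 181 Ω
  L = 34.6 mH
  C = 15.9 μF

Step 1 — Angular frequency: ω = 2π·f = 2π·263 = 1652 rad/s.
Step 2 — Component impedances:
  R1: Z = R = 181 Ω
  L: Z = jωL = j·1652·0.0346 = 0 + j57.18 Ω
  C: Z = 1/(jωC) = -j/(ω·C) = 0 - j38.06 Ω
Step 3 — Parallel branch: L || C = 1/(1/L + 1/C) = 0 - j113.8 Ω.
Step 4 — Series with R1: Z_total = R1 + (L || C) = 181 - j113.8 Ω = 213.8∠-32.2° Ω.
Step 5 — Power factor: PF = cos(φ) = Re(Z)/|Z| = 181/213.82 = 0.8465.
Step 6 — Type: Im(Z) = -113.8 ⇒ leading (phase φ = -32.2°).

PF = 0.8465 (leading, φ = -32.2°)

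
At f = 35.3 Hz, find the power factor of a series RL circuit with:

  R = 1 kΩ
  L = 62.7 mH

Step 1 — Angular frequency: ω = 2π·f = 2π·35.3 = 221.8 rad/s.
Step 2 — Component impedances:
  R: Z = R = 1000 Ω
  L: Z = jωL = j·221.8·0.0627 = 0 + j13.91 Ω
Step 3 — Series combination: Z_total = R + L = 1000 + j13.91 Ω = 1000∠0.8° Ω.
Step 4 — Power factor: PF = cos(φ) = Re(Z)/|Z| = 1000/1000.1 = 0.9999.
Step 5 — Type: Im(Z) = 13.91 ⇒ lagging (phase φ = 0.8°).

PF = 0.9999 (lagging, φ = 0.8°)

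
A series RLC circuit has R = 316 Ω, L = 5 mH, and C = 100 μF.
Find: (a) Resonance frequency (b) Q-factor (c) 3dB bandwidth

Step 1 — Resonance: ω₀ = 1/√(LC) = 1/√(0.005·0.0001) = 1414 rad/s.
Step 2 — f₀ = ω₀/(2π) = 225.1 Hz.
Step 3 — Series Q: Q = ω₀L/R = 1414·0.005/316 = 0.02238.
Step 4 — Bandwidth: Δω = ω₀/Q = 6.32e+04 rad/s; BW = Δω/(2π) = 1.006e+04 Hz.

(a) f₀ = 225.1 Hz  (b) Q = 0.02238  (c) BW = 1.006e+04 Hz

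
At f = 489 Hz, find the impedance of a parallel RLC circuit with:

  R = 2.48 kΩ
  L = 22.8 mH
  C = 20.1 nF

Step 1 — Angular frequency: ω = 2π·f = 2π·489 = 3072 rad/s.
Step 2 — Component impedances:
  R: Z = R = 2480 Ω
  L: Z = jωL = j·3072·0.0228 = 0 + j70.05 Ω
  C: Z = 1/(jωC) = -j/(ω·C) = 0 - j1.619e+04 Ω
Step 3 — Parallel combination: 1/Z_total = 1/R + 1/L + 1/C; Z_total = 1.994 + j70.3 Ω = 70.33∠88.4° Ω.

Z = 1.994 + j70.3 Ω = 70.33∠88.4° Ω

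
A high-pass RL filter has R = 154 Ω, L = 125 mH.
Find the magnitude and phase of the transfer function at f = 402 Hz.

Step 1 — Angular frequency: ω = 2π·402 = 2526 rad/s.
Step 2 — Transfer function: H(jω) = jωL/(R + jωL).
Step 3 — Numerator jωL = j·315.7; denominator R + jωL = 154 + j315.7.
Step 4 — H = 0.8078 + j0.394.
Step 5 — Magnitude: |H| = 0.8988 (-0.9 dB); phase: φ = 26.0°.

|H| = 0.8988 (-0.9 dB), φ = 26.0°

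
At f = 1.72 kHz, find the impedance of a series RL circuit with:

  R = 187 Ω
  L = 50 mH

Step 1 — Angular frequency: ω = 2π·f = 2π·1720 = 1.081e+04 rad/s.
Step 2 — Component impedances:
  R: Z = R = 187 Ω
  L: Z = jωL = j·1.081e+04·0.05 = 0 + j540.4 Ω
Step 3 — Series combination: Z_total = R + L = 187 + j540.4 Ω = 571.8∠70.9° Ω.

Z = 187 + j540.4 Ω = 571.8∠70.9° Ω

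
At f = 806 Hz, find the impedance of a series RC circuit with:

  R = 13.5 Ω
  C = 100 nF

Step 1 — Angular frequency: ω = 2π·f = 2π·806 = 5064 rad/s.
Step 2 — Component impedances:
  R: Z = R = 13.5 Ω
  C: Z = 1/(jωC) = -j/(ω·C) = 0 - j1975 Ω
Step 3 — Series combination: Z_total = R + C = 13.5 - j1975 Ω = 1975∠-89.6° Ω.

Z = 13.5 - j1975 Ω = 1975∠-89.6° Ω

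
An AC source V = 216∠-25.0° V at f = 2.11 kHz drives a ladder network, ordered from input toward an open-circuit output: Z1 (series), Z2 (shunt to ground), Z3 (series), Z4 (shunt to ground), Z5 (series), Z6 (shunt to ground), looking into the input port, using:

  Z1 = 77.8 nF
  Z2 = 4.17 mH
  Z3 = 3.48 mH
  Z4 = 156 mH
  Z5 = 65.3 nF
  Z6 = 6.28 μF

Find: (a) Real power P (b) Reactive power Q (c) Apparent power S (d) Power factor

Step 1 — Angular frequency: ω = 2π·f = 2π·2110 = 1.326e+04 rad/s.
Step 2 — Component impedances:
  Z1: Z = 1/(jωC) = -j/(ω·C) = 0 - j969.5 Ω
  Z2: Z = jωL = j·1.326e+04·0.00417 = 0 + j55.28 Ω
  Z3: Z = jωL = j·1.326e+04·0.00348 = 0 + j46.14 Ω
  Z4: Z = jωL = j·1.326e+04·0.156 = 0 + j2068 Ω
  Z5: Z = 1/(jωC) = -j/(ω·C) = 0 - j1155 Ω
  Z6: Z = 1/(jωC) = -j/(ω·C) = 0 - j12.01 Ω
Step 3 — Ladder network (open output): work backward from the far end, alternating series and parallel combinations. Z_in = 0 - j913.1 Ω = 913.1∠-90.0° Ω.
Step 4 — Source phasor: V = 216∠-25.0° V = 195.8 - j91.29 V.
Step 5 — Current: I = V / Z = 0.09998 + j0.2144 A = 0.2366∠65.0° A.
Step 6 — Complex power: S = V·I* = 0 - j51.1 VA.
Step 7 — Real power: P = Re(S) = 0 W.
Step 8 — Reactive power: Q = Im(S) = -51.1 VAR.
Step 9 — Apparent power: |S| = 51.1 VA.
Step 10 — Power factor: PF = P/|S| = 0 (leading).

(a) P = 0 W  (b) Q = -51.1 VAR  (c) S = 51.1 VA  (d) PF = 0 (leading)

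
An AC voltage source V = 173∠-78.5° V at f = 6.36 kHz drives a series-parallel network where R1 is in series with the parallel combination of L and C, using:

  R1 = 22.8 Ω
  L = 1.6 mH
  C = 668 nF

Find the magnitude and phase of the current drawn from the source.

Step 1 — Angular frequency: ω = 2π·f = 2π·6360 = 3.996e+04 rad/s.
Step 2 — Component impedances:
  R1: Z = R = 22.8 Ω
  L: Z = jωL = j·3.996e+04·0.0016 = 0 + j63.94 Ω
  C: Z = 1/(jωC) = -j/(ω·C) = 0 - j37.46 Ω
Step 3 — Parallel branch: L || C = 1/(1/L + 1/C) = 0 - j90.47 Ω.
Step 4 — Series with R1: Z_total = R1 + (L || C) = 22.8 - j90.47 Ω = 93.3∠-75.9° Ω.
Step 5 — Source phasor: V = 173∠-78.5° V = 34.49 - j169.5 V.
Step 6 — Ohm's law: I = V / Z_total = (34.49 - j169.5) / (22.8 - j90.47) = 1.852 - j0.08559 A.
Step 7 — Convert to polar: |I| = 1.854 A, ∠I = -2.6°.

I = 1.854∠-2.6° A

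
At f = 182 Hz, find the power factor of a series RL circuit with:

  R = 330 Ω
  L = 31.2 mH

Step 1 — Angular frequency: ω = 2π·f = 2π·182 = 1144 rad/s.
Step 2 — Component impedances:
  R: Z = R = 330 Ω
  L: Z = jωL = j·1144·0.0312 = 0 + j35.68 Ω
Step 3 — Series combination: Z_total = R + L = 330 + j35.68 Ω = 331.9∠6.2° Ω.
Step 4 — Power factor: PF = cos(φ) = Re(Z)/|Z| = 330/331.92 = 0.9942.
Step 5 — Type: Im(Z) = 35.68 ⇒ lagging (phase φ = 6.2°).

PF = 0.9942 (lagging, φ = 6.2°)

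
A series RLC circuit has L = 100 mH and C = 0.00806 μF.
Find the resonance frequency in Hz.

Step 1 — Resonance condition Im(Z)=0 gives ω₀ = 1/√(LC).
Step 2 — ω₀ = 1/√(0.1·8.06e-09) = 3.522e+04 rad/s.
Step 3 — f₀ = ω₀/(2π) = 5606 Hz.

f₀ = 5606 Hz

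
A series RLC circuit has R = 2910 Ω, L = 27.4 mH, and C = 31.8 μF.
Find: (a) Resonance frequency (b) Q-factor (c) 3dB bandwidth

Step 1 — Resonance: ω₀ = 1/√(LC) = 1/√(0.0274·3.18e-05) = 1071 rad/s.
Step 2 — f₀ = ω₀/(2π) = 170.5 Hz.
Step 3 — Series Q: Q = ω₀L/R = 1071·0.0274/2910 = 0.01009.
Step 4 — Bandwidth: Δω = ω₀/Q = 1.062e+05 rad/s; BW = Δω/(2π) = 1.69e+04 Hz.

(a) f₀ = 170.5 Hz  (b) Q = 0.01009  (c) BW = 1.69e+04 Hz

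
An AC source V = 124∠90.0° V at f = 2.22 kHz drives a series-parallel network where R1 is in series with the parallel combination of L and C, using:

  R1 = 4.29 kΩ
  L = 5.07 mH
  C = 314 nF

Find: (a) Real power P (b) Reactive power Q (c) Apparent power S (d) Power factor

Step 1 — Angular frequency: ω = 2π·f = 2π·2220 = 1.395e+04 rad/s.
Step 2 — Component impedances:
  R1: Z = R = 4290 Ω
  L: Z = jωL = j·1.395e+04·0.00507 = 0 + j70.72 Ω
  C: Z = 1/(jωC) = -j/(ω·C) = 0 - j228.3 Ω
Step 3 — Parallel branch: L || C = 1/(1/L + 1/C) = 0 + j102.5 Ω.
Step 4 — Series with R1: Z_total = R1 + (L || C) = 4290 + j102.5 Ω = 4291∠1.4° Ω.
Step 5 — Source phasor: V = 124∠90.0° V = 0 + j124 V.
Step 6 — Current: I = V / Z = 0.0006899 + j0.02889 A = 0.0289∠88.6° A.
Step 7 — Complex power: S = V·I* = 3.582 + j0.08555 VA.
Step 8 — Real power: P = Re(S) = 3.582 W.
Step 9 — Reactive power: Q = Im(S) = 0.08555 VAR.
Step 10 — Apparent power: |S| = 3.583 VA.
Step 11 — Power factor: PF = P/|S| = 0.9997 (lagging).

(a) P = 3.582 W  (b) Q = 0.08555 VAR  (c) S = 3.583 VA  (d) PF = 0.9997 (lagging)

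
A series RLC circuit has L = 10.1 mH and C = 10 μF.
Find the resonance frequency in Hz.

Step 1 — Resonance condition Im(Z)=0 gives ω₀ = 1/√(LC).
Step 2 — ω₀ = 1/√(0.0101·1e-05) = 3147 rad/s.
Step 3 — f₀ = ω₀/(2π) = 500.8 Hz.

f₀ = 500.8 Hz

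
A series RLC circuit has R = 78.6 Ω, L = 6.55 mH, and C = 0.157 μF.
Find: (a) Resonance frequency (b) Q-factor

Step 1 — Resonance condition Im(Z)=0 gives ω₀ = 1/√(LC).
Step 2 — ω₀ = 1/√(0.00655·1.57e-07) = 3.118e+04 rad/s.
Step 3 — f₀ = ω₀/(2π) = 4963 Hz.
Step 4 — Series Q: Q = ω₀L/R = 3.118e+04·0.00655/78.6 = 2.599.

(a) f₀ = 4963 Hz  (b) Q = 2.599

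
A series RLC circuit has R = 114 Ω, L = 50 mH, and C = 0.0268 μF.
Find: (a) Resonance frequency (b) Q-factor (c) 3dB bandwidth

Step 1 — Resonance: ω₀ = 1/√(LC) = 1/√(0.05·2.68e-08) = 2.732e+04 rad/s.
Step 2 — f₀ = ω₀/(2π) = 4348 Hz.
Step 3 — Series Q: Q = ω₀L/R = 2.732e+04·0.05/114 = 11.98.
Step 4 — Bandwidth: Δω = ω₀/Q = 2280 rad/s; BW = Δω/(2π) = 362.9 Hz.

(a) f₀ = 4348 Hz  (b) Q = 11.98  (c) BW = 362.9 Hz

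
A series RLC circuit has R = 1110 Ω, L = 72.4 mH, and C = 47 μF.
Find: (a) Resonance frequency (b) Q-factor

Step 1 — Resonance condition Im(Z)=0 gives ω₀ = 1/√(LC).
Step 2 — ω₀ = 1/√(0.0724·4.7e-05) = 542.1 rad/s.
Step 3 — f₀ = ω₀/(2π) = 86.28 Hz.
Step 4 — Series Q: Q = ω₀L/R = 542.1·0.0724/1110 = 0.03536.

(a) f₀ = 86.28 Hz  (b) Q = 0.03536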